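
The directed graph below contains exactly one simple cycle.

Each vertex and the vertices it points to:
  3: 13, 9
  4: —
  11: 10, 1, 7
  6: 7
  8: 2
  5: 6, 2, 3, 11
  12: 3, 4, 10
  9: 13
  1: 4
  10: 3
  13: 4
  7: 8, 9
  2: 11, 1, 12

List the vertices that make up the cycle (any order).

DFS with gray/black marking from 2:
2 gray
  11 gray
    10 gray
      3 gray
        13 gray
          4 gray
          4 black
        13 black
        9 gray
          9→13: 13 black — skip
        9 black
      3 black
    10 black
    1 gray
      1→4: 4 black — skip
    1 black
    7 gray
      8 gray
        8→2: 2 is gray → back edge
Back edge closes the cycle 2 → 11 → 7 → 8 → 2; its vertices are {2, 7, 8, 11}.

2, 7, 8, 11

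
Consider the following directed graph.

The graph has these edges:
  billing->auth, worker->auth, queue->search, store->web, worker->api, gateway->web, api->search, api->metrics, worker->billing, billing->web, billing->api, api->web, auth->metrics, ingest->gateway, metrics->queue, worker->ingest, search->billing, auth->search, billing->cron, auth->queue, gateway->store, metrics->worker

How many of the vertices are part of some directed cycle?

A vertex is on a directed cycle iff it belongs to a strongly connected component of size ≥ 2 (or has a self-loop).
The vertices on cycles are {api, auth, queue, search, worker, billing, metrics} — 7 in total.

7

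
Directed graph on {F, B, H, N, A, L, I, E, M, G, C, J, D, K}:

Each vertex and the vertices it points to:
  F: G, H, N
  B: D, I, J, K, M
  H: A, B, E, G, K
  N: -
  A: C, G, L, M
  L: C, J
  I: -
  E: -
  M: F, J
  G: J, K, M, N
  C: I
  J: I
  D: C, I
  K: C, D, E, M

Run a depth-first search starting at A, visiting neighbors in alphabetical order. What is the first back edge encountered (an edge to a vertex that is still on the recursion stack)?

DFS from A (visiting neighbors in alphabetical order); mark gray on enter, black on exit:
A gray
  C gray
    I gray
    I black
  C black
  G gray
    J gray
      J→I: I black — skip
    J black
    K gray
      K→C: C black — skip
      D gray
        D→C: C black — skip
        D→I: I black — skip
      D black
      E gray
      E black
      M gray
        F gray
          F→G: G is gray → back edge
First back edge: F → G.

F→G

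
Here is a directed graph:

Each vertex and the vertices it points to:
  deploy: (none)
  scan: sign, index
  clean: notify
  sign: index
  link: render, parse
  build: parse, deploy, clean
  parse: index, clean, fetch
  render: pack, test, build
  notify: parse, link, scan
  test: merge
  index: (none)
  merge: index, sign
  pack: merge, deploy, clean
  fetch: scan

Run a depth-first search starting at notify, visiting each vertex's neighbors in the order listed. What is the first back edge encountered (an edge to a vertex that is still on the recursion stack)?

clean->notify

DFS from notify (visiting each vertex's neighbors in the order listed); mark gray on enter, black on exit:
notify gray
  parse gray
    index gray
    index black
    clean gray
      clean→notify: notify is gray → back edge
First back edge: clean → notify.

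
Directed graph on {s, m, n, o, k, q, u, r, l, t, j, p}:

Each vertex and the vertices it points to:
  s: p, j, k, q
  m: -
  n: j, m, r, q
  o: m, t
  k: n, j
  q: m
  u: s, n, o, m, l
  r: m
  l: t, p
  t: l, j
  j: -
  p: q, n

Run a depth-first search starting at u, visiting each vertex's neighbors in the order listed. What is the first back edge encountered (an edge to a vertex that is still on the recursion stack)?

l->t

DFS from u (visiting each vertex's neighbors in the order listed); mark gray on enter, black on exit:
u gray
  s gray
    p gray
      q gray
        m gray
        m black
      q black
      n gray
        j gray
        j black
        n→m: m black — skip
        r gray
          r→m: m black — skip
        r black
        n→q: q black — skip
      n black
    p black
    s→j: j black — skip
    k gray
      k→n: n black — skip
      k→j: j black — skip
    k black
    s→q: q black — skip
  s black
  u→n: n black — skip
  o gray
    o→m: m black — skip
    t gray
      l gray
        l→t: t is gray → back edge
First back edge: l → t.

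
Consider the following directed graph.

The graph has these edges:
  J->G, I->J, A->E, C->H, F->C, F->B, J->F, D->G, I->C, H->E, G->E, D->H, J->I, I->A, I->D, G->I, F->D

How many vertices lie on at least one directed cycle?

A vertex is on a directed cycle iff it belongs to a strongly connected component of size ≥ 2 (or has a self-loop).
The vertices on cycles are {D, F, G, I, J} — 5 in total.

5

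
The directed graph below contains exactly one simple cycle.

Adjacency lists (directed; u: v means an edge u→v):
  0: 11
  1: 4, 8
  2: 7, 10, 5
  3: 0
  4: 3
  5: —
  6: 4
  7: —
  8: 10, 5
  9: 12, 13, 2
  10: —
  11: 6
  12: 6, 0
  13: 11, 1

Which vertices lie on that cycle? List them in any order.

DFS with gray/black marking from 11:
11 gray
  6 gray
    4 gray
      3 gray
        0 gray
          0→11: 11 is gray → back edge
Back edge closes the cycle 11 → 6 → 4 → 3 → 0 → 11; its vertices are {0, 3, 4, 6, 11}.

0, 3, 4, 6, 11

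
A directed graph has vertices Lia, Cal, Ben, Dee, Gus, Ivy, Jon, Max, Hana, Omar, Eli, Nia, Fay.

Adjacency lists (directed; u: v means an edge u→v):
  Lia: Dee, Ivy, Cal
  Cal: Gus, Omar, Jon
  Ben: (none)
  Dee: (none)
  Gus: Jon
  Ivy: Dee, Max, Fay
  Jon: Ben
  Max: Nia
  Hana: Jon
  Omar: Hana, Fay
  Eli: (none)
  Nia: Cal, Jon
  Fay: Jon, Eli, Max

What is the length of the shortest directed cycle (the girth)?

5

For each vertex v, BFS finds the shortest path from v back to v.
The shortest such closed walk is Cal → Omar → Fay → Max → Nia → Cal, length 5.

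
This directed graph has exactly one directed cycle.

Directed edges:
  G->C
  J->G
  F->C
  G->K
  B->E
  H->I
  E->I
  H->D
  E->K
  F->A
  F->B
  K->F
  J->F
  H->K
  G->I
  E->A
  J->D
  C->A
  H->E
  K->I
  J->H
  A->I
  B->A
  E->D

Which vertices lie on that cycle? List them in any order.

DFS with gray/black marking from F:
F gray
  B gray
    A gray
      I gray
      I black
    A black
    E gray
      E→I: I black — skip
      D gray
      D black
      E→A: A black — skip
      K gray
        K→F: F is gray → back edge
Back edge closes the cycle F → B → E → K → F; its vertices are {B, E, F, K}.

B, E, F, K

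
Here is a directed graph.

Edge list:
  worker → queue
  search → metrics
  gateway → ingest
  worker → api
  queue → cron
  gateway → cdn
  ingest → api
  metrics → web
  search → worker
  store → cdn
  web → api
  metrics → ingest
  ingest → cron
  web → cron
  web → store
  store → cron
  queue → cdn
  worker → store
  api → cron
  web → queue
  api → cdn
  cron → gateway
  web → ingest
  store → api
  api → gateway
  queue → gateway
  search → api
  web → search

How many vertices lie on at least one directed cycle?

7

A vertex is on a directed cycle iff it belongs to a strongly connected component of size ≥ 2 (or has a self-loop).
The vertices on cycles are {api, web, cron, ingest, search, gateway, metrics} — 7 in total.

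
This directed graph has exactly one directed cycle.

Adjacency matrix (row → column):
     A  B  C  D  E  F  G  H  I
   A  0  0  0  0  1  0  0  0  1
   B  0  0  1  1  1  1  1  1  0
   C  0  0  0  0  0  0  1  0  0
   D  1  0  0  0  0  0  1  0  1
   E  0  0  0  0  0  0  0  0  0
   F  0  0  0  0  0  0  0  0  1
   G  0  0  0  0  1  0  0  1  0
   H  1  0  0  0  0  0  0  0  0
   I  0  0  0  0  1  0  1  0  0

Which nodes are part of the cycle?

DFS with gray/black marking from H:
H gray
  A gray
    I gray
      E gray
      E black
      G gray
        G→H: H is gray → back edge
Back edge closes the cycle H → A → I → G → H; its vertices are {A, G, H, I}.

A, G, H, I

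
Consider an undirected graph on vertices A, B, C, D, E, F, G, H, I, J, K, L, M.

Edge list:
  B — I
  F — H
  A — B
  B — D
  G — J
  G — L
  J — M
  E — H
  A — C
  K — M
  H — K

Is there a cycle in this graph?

No

DFS, tracking each vertex's parent; an edge to a visited non-parent vertex closes a cycle.
Start from K:
visit K (parent –)
  visit M (parent K)
    visit J (parent M)
      visit G (parent J)
        visit L (parent G)
          L–G: parent, skip
        G–J: parent, skip
      J–M: parent, skip
    M–K: parent, skip
  visit H (parent K)
    visit E (parent H)
      E–H: parent, skip
    visit F (parent H)
      F–H: parent, skip
    H–K: parent, skip
visit A (parent –)
  visit B (parent A)
    B–A: parent, skip
    visit D (parent B)
      D–B: parent, skip
    visit I (parent B)
      I–B: parent, skip
  visit C (parent A)
    C–A: parent, skip
No non-parent visited neighbor found — the graph is a forest.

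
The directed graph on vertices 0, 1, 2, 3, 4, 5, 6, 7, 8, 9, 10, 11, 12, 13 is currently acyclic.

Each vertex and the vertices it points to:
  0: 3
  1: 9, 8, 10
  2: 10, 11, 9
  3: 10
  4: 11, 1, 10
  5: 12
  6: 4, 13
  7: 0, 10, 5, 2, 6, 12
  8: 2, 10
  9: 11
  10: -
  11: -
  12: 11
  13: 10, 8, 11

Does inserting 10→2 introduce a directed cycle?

Adding 10→2 creates a cycle iff 2 can already reach 10.
Path from 2: 2 → 10.
So 2 → … → 10 → 2 is a cycle.

Yes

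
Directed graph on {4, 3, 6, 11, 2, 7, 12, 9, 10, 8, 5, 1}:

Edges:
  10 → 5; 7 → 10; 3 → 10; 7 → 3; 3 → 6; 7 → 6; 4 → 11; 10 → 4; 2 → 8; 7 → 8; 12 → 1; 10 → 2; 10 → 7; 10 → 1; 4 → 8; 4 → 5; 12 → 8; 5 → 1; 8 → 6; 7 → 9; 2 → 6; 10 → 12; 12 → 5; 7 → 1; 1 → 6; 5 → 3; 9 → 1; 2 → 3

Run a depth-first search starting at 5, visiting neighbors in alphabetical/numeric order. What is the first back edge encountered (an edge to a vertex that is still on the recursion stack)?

2->3

DFS from 5 (visiting neighbors in alphabetical/numeric order); mark gray on enter, black on exit:
5 gray
  1 gray
    6 gray
    6 black
  1 black
  3 gray
    3→6: 6 black — skip
    10 gray
      10→1: 1 black — skip
      2 gray
        2→3: 3 is gray → back edge
First back edge: 2 → 3.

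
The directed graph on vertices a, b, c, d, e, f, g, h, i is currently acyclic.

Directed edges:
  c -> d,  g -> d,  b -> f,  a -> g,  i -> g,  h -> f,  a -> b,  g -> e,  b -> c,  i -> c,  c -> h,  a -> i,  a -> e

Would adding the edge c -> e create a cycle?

No

Adding c→e creates a cycle iff e can already reach c.
Explore from e: no path reaches c. The graph stays acyclic.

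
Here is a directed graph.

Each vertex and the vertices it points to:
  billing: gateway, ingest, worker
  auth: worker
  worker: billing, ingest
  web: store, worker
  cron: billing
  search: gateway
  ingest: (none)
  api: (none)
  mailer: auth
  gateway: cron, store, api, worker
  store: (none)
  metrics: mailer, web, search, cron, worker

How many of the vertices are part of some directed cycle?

A vertex is on a directed cycle iff it belongs to a strongly connected component of size ≥ 2 (or has a self-loop).
The vertices on cycles are {cron, worker, billing, gateway} — 4 in total.

4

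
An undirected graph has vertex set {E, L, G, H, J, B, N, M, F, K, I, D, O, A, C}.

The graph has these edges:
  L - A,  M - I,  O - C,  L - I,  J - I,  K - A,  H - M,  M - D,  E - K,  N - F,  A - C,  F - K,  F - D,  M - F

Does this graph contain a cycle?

DFS, tracking each vertex's parent; an edge to a visited non-parent vertex closes a cycle.
Start from O:
visit O (parent –)
  visit C (parent O)
    C–O: parent, skip
    visit A (parent C)
      A–C: parent, skip
      visit K (parent A)
        visit F (parent K)
          visit N (parent F)
            N–F: parent, skip
          visit D (parent F)
            D–F: parent, skip
            visit M (parent D)
              M–D: parent, skip
              visit H (parent M)
                H–M: parent, skip
              visit I (parent M)
                visit J (parent I)
                  J–I: parent, skip
                visit L (parent I)
                  L–I: parent, skip
                  L–A: A visited and ≠ parent → cycle
Cycle: A – K – F – D – M – I – L – A.

Yes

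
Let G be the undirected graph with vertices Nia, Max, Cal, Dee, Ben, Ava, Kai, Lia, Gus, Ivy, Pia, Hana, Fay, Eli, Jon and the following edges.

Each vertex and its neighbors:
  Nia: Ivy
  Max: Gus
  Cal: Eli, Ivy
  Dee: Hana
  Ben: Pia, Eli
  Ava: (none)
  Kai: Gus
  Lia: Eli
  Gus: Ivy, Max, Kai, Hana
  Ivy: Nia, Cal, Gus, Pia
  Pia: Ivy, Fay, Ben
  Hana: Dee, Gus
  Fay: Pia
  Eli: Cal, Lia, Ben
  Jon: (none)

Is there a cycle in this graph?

DFS, tracking each vertex's parent; an edge to a visited non-parent vertex closes a cycle.
Start from Gus:
visit Gus (parent –)
  visit Ivy (parent Gus)
    visit Nia (parent Ivy)
      Nia–Ivy: parent, skip
    visit Cal (parent Ivy)
      visit Eli (parent Cal)
        Eli–Cal: parent, skip
        visit Lia (parent Eli)
          Lia–Eli: parent, skip
        visit Ben (parent Eli)
          visit Pia (parent Ben)
            Pia–Ivy: Ivy visited and ≠ parent → cycle
Cycle: Ivy – Cal – Eli – Ben – Pia – Ivy.

Yes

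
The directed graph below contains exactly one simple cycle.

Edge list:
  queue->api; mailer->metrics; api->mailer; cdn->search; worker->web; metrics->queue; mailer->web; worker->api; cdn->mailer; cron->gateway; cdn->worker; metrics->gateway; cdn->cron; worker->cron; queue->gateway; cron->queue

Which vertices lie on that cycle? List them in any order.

api, queue, mailer, metrics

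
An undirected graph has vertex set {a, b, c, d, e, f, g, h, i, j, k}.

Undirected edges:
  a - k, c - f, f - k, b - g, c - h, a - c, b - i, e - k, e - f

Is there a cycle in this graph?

DFS, tracking each vertex's parent; an edge to a visited non-parent vertex closes a cycle.
Start from b:
visit b (parent –)
  visit i (parent b)
    i–b: parent, skip
  visit g (parent b)
    g–b: parent, skip
visit a (parent –)
  visit k (parent a)
    visit e (parent k)
      e–k: parent, skip
      visit f (parent e)
        visit c (parent f)
          c–a: a visited and ≠ parent → cycle
Cycle: a – k – e – f – c – a.

Yes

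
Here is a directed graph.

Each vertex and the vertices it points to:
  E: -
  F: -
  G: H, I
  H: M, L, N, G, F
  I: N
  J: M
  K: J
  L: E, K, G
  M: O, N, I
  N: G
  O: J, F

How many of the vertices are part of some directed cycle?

9

A vertex is on a directed cycle iff it belongs to a strongly connected component of size ≥ 2 (or has a self-loop).
The vertices on cycles are {G, H, I, J, K, L, M, N, O} — 9 in total.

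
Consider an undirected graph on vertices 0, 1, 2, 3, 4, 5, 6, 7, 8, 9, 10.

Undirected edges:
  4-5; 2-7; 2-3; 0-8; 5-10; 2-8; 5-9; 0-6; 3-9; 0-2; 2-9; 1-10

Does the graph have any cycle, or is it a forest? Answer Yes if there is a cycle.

DFS, tracking each vertex's parent; an edge to a visited non-parent vertex closes a cycle.
Start from 10:
visit 10 (parent –)
  visit 1 (parent 10)
    1–10: parent, skip
  visit 5 (parent 10)
    visit 4 (parent 5)
      4–5: parent, skip
    5–10: parent, skip
    visit 9 (parent 5)
      9–5: parent, skip
      visit 2 (parent 9)
        visit 0 (parent 2)
          visit 6 (parent 0)
            6–0: parent, skip
          visit 8 (parent 0)
            8–2: 2 visited and ≠ parent → cycle
Cycle: 2 – 0 – 8 – 2.

Yes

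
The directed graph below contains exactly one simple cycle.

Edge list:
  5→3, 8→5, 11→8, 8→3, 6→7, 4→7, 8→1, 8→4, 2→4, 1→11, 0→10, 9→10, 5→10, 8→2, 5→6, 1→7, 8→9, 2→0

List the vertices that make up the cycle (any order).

1, 8, 11

DFS with gray/black marking from 1:
1 gray
  7 gray
  7 black
  11 gray
    8 gray
      8→1: 1 is gray → back edge
Back edge closes the cycle 1 → 11 → 8 → 1; its vertices are {1, 8, 11}.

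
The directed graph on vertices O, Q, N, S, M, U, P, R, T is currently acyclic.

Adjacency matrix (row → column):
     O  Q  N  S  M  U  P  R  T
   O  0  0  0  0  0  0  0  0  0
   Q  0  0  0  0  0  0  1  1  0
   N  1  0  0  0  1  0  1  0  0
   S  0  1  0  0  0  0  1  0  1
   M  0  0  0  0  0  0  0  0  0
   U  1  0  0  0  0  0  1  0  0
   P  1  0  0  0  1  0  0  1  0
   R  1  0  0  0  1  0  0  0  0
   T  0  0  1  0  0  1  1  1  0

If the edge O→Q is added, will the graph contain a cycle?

Yes

Adding O→Q creates a cycle iff Q can already reach O.
Path from Q: Q → P → O.
So Q → … → O → Q is a cycle.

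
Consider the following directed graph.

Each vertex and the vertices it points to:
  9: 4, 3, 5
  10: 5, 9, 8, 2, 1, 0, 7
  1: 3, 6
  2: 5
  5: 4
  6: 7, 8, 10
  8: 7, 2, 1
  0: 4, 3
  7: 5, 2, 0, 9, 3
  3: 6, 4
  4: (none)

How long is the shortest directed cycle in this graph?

3

For each vertex v, BFS finds the shortest path from v back to v.
The shortest such closed walk is 10 → 1 → 6 → 10, length 3.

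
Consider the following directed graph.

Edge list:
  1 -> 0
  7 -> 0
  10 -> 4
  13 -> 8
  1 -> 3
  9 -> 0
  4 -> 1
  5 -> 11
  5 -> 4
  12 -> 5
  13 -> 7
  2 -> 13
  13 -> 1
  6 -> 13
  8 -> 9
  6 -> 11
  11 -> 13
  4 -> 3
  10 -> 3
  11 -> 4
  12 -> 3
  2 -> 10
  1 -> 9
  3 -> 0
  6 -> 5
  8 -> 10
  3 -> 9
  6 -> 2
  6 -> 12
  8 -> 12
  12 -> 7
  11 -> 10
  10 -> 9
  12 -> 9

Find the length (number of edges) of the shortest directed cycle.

5

For each vertex v, BFS finds the shortest path from v back to v.
The shortest such closed walk is 5 → 11 → 13 → 8 → 12 → 5, length 5.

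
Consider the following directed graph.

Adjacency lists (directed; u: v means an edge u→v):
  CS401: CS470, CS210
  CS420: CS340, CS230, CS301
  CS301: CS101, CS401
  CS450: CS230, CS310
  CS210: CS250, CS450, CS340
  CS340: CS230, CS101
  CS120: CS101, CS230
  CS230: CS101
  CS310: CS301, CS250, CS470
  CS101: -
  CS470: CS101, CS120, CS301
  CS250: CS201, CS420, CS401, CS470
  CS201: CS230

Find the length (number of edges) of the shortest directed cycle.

For each vertex v, BFS finds the shortest path from v back to v.
The shortest such closed walk is CS210 → CS250 → CS401 → CS210, length 3.

3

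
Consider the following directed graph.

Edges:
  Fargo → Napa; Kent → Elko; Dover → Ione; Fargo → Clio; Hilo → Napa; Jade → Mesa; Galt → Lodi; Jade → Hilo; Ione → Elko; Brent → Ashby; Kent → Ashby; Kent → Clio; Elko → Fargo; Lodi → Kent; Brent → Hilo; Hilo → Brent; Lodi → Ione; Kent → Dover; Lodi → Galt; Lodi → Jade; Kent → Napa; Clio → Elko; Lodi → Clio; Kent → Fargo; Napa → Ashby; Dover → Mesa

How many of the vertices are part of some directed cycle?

7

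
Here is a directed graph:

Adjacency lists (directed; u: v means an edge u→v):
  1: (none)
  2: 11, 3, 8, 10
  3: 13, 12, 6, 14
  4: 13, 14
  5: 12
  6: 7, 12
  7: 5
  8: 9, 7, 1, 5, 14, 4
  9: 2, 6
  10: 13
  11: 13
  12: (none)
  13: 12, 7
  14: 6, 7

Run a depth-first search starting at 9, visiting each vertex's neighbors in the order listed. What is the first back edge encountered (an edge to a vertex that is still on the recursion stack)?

DFS from 9 (visiting each vertex's neighbors in the order listed); mark gray on enter, black on exit:
9 gray
  2 gray
    11 gray
      13 gray
        12 gray
        12 black
        7 gray
          5 gray
            5→12: 12 black — skip
          5 black
        7 black
      13 black
    11 black
    3 gray
      3→13: 13 black — skip
      3→12: 12 black — skip
      6 gray
        6→7: 7 black — skip
        6→12: 12 black — skip
      6 black
      14 gray
        14→6: 6 black — skip
        14→7: 7 black — skip
      14 black
    3 black
    8 gray
      8→9: 9 is gray → back edge
First back edge: 8 → 9.

8→9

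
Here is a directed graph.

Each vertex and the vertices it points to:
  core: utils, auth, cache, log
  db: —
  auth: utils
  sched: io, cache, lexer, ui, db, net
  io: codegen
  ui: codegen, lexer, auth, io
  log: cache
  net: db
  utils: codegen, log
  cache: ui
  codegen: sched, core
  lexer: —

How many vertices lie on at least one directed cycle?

9

A vertex is on a directed cycle iff it belongs to a strongly connected component of size ≥ 2 (or has a self-loop).
The vertices on cycles are {io, ui, log, auth, core, cache, sched, utils, codegen} — 9 in total.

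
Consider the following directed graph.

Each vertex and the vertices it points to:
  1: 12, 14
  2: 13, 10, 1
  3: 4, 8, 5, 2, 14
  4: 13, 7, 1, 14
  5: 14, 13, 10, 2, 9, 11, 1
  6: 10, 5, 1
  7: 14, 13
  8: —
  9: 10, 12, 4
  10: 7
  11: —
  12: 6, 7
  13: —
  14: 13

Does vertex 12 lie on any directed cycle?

Yes

12 is on a cycle iff 12 can reach itself via ≥1 edge.
12 → 6 → 1 → 12 — yes.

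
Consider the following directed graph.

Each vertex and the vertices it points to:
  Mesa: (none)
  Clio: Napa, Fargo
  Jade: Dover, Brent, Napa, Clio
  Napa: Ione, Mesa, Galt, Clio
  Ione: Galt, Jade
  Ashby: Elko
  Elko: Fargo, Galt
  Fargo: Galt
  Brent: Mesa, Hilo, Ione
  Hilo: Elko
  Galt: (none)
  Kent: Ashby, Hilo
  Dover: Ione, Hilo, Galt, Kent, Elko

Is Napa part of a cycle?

Napa is on a cycle iff Napa can reach itself via ≥1 edge.
Napa → Clio → Napa — yes.

Yes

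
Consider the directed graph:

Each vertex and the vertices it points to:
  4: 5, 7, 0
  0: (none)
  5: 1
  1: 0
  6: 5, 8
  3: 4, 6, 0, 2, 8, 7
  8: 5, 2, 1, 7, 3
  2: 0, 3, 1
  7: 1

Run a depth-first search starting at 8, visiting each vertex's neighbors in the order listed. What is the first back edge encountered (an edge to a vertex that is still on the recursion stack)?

DFS from 8 (visiting each vertex's neighbors in the order listed); mark gray on enter, black on exit:
8 gray
  5 gray
    1 gray
      0 gray
      0 black
    1 black
  5 black
  2 gray
    2→0: 0 black — skip
    3 gray
      4 gray
        4→5: 5 black — skip
        7 gray
          7→1: 1 black — skip
        7 black
        4→0: 0 black — skip
      4 black
      6 gray
        6→5: 5 black — skip
        6→8: 8 is gray → back edge
First back edge: 6 → 8.

6->8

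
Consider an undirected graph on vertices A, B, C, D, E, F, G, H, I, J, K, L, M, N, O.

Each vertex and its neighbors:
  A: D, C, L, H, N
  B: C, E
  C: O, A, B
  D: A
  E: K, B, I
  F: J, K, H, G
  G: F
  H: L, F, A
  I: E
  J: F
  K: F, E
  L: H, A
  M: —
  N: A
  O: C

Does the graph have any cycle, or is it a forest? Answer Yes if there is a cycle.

DFS, tracking each vertex's parent; an edge to a visited non-parent vertex closes a cycle.
Start from N:
visit N (parent –)
  visit A (parent N)
    visit D (parent A)
      D–A: parent, skip
    visit C (parent A)
      visit O (parent C)
        O–C: parent, skip
      C–A: parent, skip
      visit B (parent C)
        B–C: parent, skip
        visit E (parent B)
          visit K (parent E)
            visit F (parent K)
              visit J (parent F)
                J–F: parent, skip
              F–K: parent, skip
              visit H (parent F)
                visit L (parent H)
                  L–H: parent, skip
                  L–A: A visited and ≠ parent → cycle
Cycle: A – C – B – E – K – F – H – L – A.

Yes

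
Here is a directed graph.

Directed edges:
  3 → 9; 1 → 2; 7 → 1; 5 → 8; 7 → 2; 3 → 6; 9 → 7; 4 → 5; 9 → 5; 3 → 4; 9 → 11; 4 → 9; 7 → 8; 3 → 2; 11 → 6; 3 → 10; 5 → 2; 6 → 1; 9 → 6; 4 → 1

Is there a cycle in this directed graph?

No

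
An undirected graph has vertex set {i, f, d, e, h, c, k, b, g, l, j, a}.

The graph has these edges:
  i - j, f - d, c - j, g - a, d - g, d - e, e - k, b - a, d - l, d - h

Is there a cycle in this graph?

No

DFS, tracking each vertex's parent; an edge to a visited non-parent vertex closes a cycle.
Start from i:
visit i (parent –)
  visit j (parent i)
    j–i: parent, skip
    visit c (parent j)
      c–j: parent, skip
visit f (parent –)
  visit d (parent f)
    visit h (parent d)
      h–d: parent, skip
    d–f: parent, skip
    visit e (parent d)
      e–d: parent, skip
      visit k (parent e)
        k–e: parent, skip
    visit l (parent d)
      l–d: parent, skip
    visit g (parent d)
      visit a (parent g)
        a–g: parent, skip
        visit b (parent a)
          b–a: parent, skip
      g–d: parent, skip
No non-parent visited neighbor found — the graph is a forest.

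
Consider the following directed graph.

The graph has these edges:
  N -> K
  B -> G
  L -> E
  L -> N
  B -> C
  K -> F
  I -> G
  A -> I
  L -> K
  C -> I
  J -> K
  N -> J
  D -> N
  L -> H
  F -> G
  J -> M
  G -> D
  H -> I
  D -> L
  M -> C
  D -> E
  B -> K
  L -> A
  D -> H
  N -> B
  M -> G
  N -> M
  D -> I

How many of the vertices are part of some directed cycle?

13

A vertex is on a directed cycle iff it belongs to a strongly connected component of size ≥ 2 (or has a self-loop).
The vertices on cycles are {A, B, C, D, F, G, H, I, J, K, L, M, N} — 13 in total.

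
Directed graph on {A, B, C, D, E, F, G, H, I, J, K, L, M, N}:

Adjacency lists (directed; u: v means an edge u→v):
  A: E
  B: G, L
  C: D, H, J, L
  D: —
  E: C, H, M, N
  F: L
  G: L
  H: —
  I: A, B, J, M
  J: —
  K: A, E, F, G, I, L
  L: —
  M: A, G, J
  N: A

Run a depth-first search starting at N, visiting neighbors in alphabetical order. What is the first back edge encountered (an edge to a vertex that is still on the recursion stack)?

M->A

DFS from N (visiting neighbors in alphabetical order); mark gray on enter, black on exit:
N gray
  A gray
    E gray
      C gray
        D gray
        D black
        H gray
        H black
        J gray
        J black
        L gray
        L black
      C black
      E→H: H black — skip
      M gray
        M→A: A is gray → back edge
First back edge: M → A.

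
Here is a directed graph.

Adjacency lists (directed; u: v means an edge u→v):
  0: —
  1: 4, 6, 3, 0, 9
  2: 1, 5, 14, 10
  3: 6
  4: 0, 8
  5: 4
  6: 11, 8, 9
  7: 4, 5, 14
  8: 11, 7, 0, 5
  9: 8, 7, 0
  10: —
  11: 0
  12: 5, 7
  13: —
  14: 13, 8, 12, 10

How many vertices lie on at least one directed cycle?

6

A vertex is on a directed cycle iff it belongs to a strongly connected component of size ≥ 2 (or has a self-loop).
The vertices on cycles are {4, 5, 7, 8, 12, 14} — 6 in total.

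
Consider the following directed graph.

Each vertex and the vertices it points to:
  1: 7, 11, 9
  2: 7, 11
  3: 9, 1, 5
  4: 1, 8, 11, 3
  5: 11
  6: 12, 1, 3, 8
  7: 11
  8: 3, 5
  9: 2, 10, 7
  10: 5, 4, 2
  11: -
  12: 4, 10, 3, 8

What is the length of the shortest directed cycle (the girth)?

For each vertex v, BFS finds the shortest path from v back to v.
The shortest such closed walk is 10 → 4 → 3 → 9 → 10, length 4.

4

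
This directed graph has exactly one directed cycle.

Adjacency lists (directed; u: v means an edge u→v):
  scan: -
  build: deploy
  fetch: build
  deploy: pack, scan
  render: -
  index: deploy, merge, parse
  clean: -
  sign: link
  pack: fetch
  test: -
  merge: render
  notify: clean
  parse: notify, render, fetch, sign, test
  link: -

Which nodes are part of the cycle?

DFS with gray/black marking from deploy:
deploy gray
  pack gray
    fetch gray
      build gray
        build→deploy: deploy is gray → back edge
Back edge closes the cycle deploy → pack → fetch → build → deploy; its vertices are {pack, build, fetch, deploy}.

pack, build, fetch, deploy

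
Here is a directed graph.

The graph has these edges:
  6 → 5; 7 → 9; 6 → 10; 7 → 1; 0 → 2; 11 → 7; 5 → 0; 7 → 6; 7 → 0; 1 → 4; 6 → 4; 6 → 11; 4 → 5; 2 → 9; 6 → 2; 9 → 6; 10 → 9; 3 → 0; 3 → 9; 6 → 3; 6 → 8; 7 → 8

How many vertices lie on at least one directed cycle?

11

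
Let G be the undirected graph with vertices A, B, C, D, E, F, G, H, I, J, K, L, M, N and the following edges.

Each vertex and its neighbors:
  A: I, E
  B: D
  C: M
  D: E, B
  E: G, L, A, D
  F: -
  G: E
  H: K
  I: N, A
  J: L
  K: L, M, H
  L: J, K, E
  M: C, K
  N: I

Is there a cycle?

DFS, tracking each vertex's parent; an edge to a visited non-parent vertex closes a cycle.
Start from K:
visit K (parent –)
  visit L (parent K)
    visit J (parent L)
      J–L: parent, skip
    L–K: parent, skip
    visit E (parent L)
      visit G (parent E)
        G–E: parent, skip
      E–L: parent, skip
      visit A (parent E)
        visit I (parent A)
          visit N (parent I)
            N–I: parent, skip
          I–A: parent, skip
        A–E: parent, skip
      visit D (parent E)
        D–E: parent, skip
        visit B (parent D)
          B–D: parent, skip
  visit M (parent K)
    visit C (parent M)
      C–M: parent, skip
    M–K: parent, skip
  visit H (parent K)
    H–K: parent, skip
visit F (parent –)
No non-parent visited neighbor found — the graph is a forest.

No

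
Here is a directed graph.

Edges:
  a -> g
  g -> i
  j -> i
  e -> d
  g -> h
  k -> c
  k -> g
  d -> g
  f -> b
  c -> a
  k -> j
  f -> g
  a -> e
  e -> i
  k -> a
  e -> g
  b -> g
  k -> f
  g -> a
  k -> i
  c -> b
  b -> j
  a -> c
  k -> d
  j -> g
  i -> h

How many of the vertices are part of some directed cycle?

A vertex is on a directed cycle iff it belongs to a strongly connected component of size ≥ 2 (or has a self-loop).
The vertices on cycles are {a, b, c, d, e, g, j} — 7 in total.

7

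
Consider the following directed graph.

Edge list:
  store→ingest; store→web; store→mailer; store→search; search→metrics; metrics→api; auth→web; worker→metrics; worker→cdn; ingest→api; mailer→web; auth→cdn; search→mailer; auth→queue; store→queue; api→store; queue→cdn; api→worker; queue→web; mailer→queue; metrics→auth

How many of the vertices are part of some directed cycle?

6

A vertex is on a directed cycle iff it belongs to a strongly connected component of size ≥ 2 (or has a self-loop).
The vertices on cycles are {api, store, ingest, search, worker, metrics} — 6 in total.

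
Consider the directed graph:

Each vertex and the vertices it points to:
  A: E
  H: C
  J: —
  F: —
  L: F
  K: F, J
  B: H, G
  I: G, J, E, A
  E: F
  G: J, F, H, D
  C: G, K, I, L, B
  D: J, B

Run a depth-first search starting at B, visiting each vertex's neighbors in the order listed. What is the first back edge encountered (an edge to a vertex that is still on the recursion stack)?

DFS from B (visiting each vertex's neighbors in the order listed); mark gray on enter, black on exit:
B gray
  H gray
    C gray
      G gray
        J gray
        J black
        F gray
        F black
        G→H: H is gray → back edge
First back edge: G → H.

G→H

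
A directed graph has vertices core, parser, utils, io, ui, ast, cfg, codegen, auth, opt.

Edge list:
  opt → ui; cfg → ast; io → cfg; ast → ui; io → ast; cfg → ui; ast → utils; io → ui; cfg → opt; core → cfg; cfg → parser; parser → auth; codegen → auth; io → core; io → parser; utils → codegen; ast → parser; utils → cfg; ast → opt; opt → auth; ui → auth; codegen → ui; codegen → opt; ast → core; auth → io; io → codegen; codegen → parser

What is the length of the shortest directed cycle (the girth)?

3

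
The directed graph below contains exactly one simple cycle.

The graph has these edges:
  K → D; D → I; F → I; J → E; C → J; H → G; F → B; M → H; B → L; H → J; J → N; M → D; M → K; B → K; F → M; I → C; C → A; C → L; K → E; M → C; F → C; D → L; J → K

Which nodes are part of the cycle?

DFS with gray/black marking from I:
I gray
  C gray
    A gray
    A black
    J gray
      N gray
      N black
      E gray
      E black
      K gray
        K→E: E black — skip
        D gray
          D→I: I is gray → back edge
Back edge closes the cycle I → C → J → K → D → I; its vertices are {C, D, I, J, K}.

C, D, I, J, K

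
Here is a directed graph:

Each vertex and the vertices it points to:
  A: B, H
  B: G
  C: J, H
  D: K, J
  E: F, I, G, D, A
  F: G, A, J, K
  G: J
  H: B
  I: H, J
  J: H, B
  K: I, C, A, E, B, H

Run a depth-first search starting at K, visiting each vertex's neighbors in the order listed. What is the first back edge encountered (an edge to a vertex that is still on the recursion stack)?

J->H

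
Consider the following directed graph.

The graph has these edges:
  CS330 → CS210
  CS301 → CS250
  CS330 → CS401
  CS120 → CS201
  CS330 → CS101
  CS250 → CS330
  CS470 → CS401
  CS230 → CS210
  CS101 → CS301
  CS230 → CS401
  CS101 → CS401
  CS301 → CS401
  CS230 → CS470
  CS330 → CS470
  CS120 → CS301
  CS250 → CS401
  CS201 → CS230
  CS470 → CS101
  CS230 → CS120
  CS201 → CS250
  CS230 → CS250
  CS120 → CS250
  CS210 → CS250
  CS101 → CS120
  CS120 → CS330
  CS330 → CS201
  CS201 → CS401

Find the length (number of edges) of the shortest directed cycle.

3

For each vertex v, BFS finds the shortest path from v back to v.
The shortest such closed walk is CS330 → CS101 → CS120 → CS330, length 3.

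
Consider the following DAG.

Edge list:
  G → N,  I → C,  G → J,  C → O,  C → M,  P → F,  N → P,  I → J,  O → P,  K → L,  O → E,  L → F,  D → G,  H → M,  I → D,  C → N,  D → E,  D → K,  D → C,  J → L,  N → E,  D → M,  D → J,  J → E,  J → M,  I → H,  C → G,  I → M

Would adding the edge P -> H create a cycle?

Adding P→H creates a cycle iff H can already reach P.
Explore from H: no path reaches P. The graph stays acyclic.

No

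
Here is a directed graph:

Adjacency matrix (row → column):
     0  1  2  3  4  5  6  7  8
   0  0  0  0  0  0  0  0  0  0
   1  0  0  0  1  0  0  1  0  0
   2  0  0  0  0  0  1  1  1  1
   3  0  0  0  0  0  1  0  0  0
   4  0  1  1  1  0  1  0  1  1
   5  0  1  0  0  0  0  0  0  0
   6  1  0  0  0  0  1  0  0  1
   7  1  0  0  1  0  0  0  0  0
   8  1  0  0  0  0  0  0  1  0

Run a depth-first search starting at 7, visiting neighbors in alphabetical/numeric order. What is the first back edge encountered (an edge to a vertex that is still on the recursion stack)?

1->3

DFS from 7 (visiting neighbors in alphabetical/numeric order); mark gray on enter, black on exit:
7 gray
  0 gray
  0 black
  3 gray
    5 gray
      1 gray
        1→3: 3 is gray → back edge
First back edge: 1 → 3.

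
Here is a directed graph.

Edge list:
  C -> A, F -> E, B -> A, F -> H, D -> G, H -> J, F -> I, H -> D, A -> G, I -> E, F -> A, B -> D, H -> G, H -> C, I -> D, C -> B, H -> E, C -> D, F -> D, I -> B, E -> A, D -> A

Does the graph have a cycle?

No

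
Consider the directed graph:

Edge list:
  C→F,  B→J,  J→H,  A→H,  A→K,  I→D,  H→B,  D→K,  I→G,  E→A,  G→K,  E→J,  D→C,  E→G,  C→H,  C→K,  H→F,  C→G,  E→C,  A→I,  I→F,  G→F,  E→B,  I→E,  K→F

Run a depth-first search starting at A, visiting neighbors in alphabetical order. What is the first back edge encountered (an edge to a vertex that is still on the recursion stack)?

DFS from A (visiting neighbors in alphabetical order); mark gray on enter, black on exit:
A gray
  H gray
    B gray
      J gray
        J→H: H is gray → back edge
First back edge: J → H.

J→H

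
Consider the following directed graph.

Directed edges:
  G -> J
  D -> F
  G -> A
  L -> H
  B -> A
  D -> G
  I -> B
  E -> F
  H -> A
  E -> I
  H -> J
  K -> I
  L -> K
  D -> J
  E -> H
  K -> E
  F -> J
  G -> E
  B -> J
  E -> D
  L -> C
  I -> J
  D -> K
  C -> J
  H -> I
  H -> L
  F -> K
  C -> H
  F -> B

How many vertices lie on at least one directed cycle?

A vertex is on a directed cycle iff it belongs to a strongly connected component of size ≥ 2 (or has a self-loop).
The vertices on cycles are {C, D, E, F, G, H, K, L} — 8 in total.

8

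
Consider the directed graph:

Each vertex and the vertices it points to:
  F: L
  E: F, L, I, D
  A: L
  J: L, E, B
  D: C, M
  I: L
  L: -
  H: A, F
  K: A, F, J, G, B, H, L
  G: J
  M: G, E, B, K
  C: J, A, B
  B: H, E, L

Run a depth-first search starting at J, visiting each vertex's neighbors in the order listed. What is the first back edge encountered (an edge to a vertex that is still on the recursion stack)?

DFS from J (visiting each vertex's neighbors in the order listed); mark gray on enter, black on exit:
J gray
  L gray
  L black
  E gray
    F gray
      F→L: L black — skip
    F black
    E→L: L black — skip
    I gray
      I→L: L black — skip
    I black
    D gray
      C gray
        C→J: J is gray → back edge
First back edge: C → J.

C→J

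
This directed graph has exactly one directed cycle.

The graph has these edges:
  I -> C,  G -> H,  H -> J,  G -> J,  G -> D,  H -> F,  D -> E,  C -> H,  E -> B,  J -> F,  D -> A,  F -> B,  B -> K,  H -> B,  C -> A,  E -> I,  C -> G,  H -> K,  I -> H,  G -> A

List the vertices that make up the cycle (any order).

C, D, E, G, I

DFS with gray/black marking from I:
I gray
  C gray
    H gray
      F gray
        B gray
          K gray
          K black
        B black
      F black
      J gray
        J→F: F black — skip
      J black
      H→B: B black — skip
      H→K: K black — skip
    H black
    G gray
      D gray
        A gray
        A black
        E gray
          E→I: I is gray → back edge
Back edge closes the cycle I → C → G → D → E → I; its vertices are {C, D, E, G, I}.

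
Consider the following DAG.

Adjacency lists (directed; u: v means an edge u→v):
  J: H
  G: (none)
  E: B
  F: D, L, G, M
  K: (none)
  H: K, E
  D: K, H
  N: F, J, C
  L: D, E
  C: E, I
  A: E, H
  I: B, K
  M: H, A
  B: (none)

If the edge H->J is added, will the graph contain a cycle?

Adding H→J creates a cycle iff J can already reach H.
Path from J: J → H.
So J → … → H → J is a cycle.

Yes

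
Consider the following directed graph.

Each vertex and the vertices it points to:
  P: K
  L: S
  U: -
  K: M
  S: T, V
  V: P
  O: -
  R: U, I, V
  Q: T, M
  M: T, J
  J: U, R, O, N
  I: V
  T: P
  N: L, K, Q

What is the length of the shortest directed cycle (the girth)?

4

For each vertex v, BFS finds the shortest path from v back to v.
The shortest such closed walk is J → N → Q → M → J, length 4.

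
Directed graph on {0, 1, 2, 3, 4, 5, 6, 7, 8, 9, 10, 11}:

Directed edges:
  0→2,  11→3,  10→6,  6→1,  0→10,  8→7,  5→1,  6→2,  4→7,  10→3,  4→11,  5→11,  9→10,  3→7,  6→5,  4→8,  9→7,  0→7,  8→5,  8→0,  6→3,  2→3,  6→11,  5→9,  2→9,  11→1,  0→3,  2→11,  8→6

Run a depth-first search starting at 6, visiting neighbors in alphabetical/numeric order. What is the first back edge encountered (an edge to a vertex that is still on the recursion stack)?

DFS from 6 (visiting neighbors in alphabetical/numeric order); mark gray on enter, black on exit:
6 gray
  1 gray
  1 black
  2 gray
    3 gray
      7 gray
      7 black
    3 black
    9 gray
      9→7: 7 black — skip
      10 gray
        10→3: 3 black — skip
        10→6: 6 is gray → back edge
First back edge: 10 → 6.

10→6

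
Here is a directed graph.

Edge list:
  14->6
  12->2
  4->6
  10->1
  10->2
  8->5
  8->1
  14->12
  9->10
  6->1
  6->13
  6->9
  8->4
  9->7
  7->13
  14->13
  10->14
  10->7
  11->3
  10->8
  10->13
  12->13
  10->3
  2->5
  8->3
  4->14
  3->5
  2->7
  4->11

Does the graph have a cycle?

DFS with white/gray/black marking, starting from 1:
1 gray
1 black
2 gray
  5 gray
  5 black
  7 gray
    13 gray
    13 black
  7 black
2 black
3 gray
  3→5: 5 black — skip
3 black
4 gray
  6 gray
    9 gray
      9→7: 7 black — skip
      10 gray
        10→1: 1 black — skip
        10→7: 7 black — skip
        10→3: 3 black — skip
        10→2: 2 black — skip
        8 gray
          8→1: 1 black — skip
          8→4: 4 is gray → back edge
Back edge found, so a cycle exists: 4 → 6 → 9 → 10 → 8 → 4.

Yes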